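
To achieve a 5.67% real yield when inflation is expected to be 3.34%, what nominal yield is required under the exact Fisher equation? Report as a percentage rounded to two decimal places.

9.20%

(1 + i) = (1 + r)(1 + π) = 1.05670 × 1.03340 = 1.09199378
i = 1.09199378 − 1, so the required nominal rate is 9.20%.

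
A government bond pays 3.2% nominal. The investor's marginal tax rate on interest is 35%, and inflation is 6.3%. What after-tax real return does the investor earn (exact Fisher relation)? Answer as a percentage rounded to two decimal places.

-3.97%

After-tax nominal return = 3.2% × (1 − 0.35) = 2.0800%.
1 + r = 1.02080 / 1.06300 = 0.960301
After-tax real rate = 0.960301 − 1 → -3.97%.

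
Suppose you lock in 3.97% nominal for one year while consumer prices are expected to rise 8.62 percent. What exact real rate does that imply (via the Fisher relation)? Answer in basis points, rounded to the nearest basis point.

-428 basis points

1 + r = 1.03970 / 1.08620 = 0.957190
r = 0.957190 − 1 = -4.2810%, i.e. -428 basis points.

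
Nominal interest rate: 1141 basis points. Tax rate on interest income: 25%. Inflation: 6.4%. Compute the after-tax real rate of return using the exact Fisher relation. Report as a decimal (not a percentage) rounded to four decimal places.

0.0203

After-tax nominal return = 11.41% × (1 − 0.25) = 8.5575%.
1 + r = 1.085575 / 1.06400 = 1.020277
After-tax real rate = 1.020277 − 1 → 0.0203.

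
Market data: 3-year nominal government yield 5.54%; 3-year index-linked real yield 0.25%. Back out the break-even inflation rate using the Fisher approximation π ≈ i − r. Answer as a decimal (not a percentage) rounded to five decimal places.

π ≈ i − r = 5.54% − 0.25% → 0.05290.

0.05290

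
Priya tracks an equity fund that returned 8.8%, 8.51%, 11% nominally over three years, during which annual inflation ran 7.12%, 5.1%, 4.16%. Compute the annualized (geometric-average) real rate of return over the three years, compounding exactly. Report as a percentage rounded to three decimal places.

3.773%

Compound the nominal returns: 1.0880 × 1.0851 × 1.1100 = 1.310453568.
Compound inflation: 1.0712 × 1.0510 × 1.0416 = 1.172665778.
Deflate: 1.310453568 / 1.172665778 = 1.117499626.
Annualized real rate = 1.117499626^(1/3) − 1 = 3.77254% → 3.773%.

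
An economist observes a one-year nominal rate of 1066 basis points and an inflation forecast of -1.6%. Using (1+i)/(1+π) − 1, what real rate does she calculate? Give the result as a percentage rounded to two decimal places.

12.46%

By the Fisher equation, 1 + r = (1 + i)/(1 + π).
1 + r = 1.10660 / 0.98400 = 1.124593
r = 1.124593 − 1 = 12.4593%, i.e. 12.46%.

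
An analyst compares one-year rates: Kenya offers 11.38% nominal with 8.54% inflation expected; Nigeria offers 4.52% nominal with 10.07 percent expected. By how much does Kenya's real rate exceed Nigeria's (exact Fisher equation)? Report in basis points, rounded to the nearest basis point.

766 basis points

Kenya: (1 + 0.1138)/(1 + 0.0854) − 1 = 2.6165%
Nigeria: (1 + 0.0452)/(1 + 0.1007) − 1 = -5.0422%
Differential = 2.6165% − (-5.0422%) = 7.6588% → 766 basis points.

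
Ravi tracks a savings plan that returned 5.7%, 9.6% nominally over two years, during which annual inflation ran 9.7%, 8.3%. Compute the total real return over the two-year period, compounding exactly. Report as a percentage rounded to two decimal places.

Compound the nominal returns: 1.0570 × 1.0960 = 1.158472.
Compound inflation: 1.0970 × 1.0830 = 1.188051.
Deflate: 1.158472 / 1.188051 = 0.975103.
Total real return = 0.975103 − 1 → -2.49%.

-2.49%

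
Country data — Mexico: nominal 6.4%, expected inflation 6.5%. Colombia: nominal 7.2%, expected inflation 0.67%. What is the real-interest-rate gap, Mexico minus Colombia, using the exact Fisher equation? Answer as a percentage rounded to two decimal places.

-6.58%

Mexico: (1 + 0.0640)/(1 + 0.0650) − 1 = -0.0939%
Colombia: (1 + 0.0720)/(1 + 0.0067) − 1 = 6.4865%
Differential = -0.0939% − 6.4865% = -6.5804% → -6.58%.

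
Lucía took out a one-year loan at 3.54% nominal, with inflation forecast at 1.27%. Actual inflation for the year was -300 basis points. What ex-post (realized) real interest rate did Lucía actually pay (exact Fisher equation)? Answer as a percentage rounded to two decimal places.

Ex-post: (1 + 0.0354)/(1 − 0.0300) − 1 = 6.7423%
So the realized real rate is 6.74%.

6.74%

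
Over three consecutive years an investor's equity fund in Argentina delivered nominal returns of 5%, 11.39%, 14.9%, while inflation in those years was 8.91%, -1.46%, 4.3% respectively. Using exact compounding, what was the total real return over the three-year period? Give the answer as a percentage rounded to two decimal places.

Nominal growth factor = 1.0500 × 1.1139 × 1.1490 = 1.343865
Price-level growth factor = 1.0891 × 0.9854 × 1.0430 = 1.119347
Real growth factor = 1.343865 / 1.119347 = 1.200579
Total real return = 1.200579 − 1 → 20.06%.

20.06%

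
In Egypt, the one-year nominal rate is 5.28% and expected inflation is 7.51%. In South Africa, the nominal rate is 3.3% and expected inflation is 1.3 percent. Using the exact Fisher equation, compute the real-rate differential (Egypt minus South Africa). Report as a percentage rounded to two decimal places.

-4.05%

Egypt: (1 + 0.0528)/(1 + 0.0751) − 1 = -2.0742%
South Africa: (1 + 0.0330)/(1 + 0.0130) − 1 = 1.9743%
Differential = -2.0742% − 1.9743% = -4.0486% → -4.05%.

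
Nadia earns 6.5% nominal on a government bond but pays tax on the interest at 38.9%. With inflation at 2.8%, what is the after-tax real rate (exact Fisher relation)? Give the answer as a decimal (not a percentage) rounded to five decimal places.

After-tax nominal return = 6.5% × (1 − 0.389) = 3.9715%.
1 + r = 1.039715 / 1.02800 = 1.011396
After-tax real rate = 1.011396 − 1 → 0.01140.

0.01140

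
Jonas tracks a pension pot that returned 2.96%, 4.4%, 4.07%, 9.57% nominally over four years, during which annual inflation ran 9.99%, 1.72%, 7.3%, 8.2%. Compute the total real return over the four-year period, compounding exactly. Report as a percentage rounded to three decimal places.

Nominal growth factor = 1.0296 × 1.0440 × 1.0407 × 1.0957 = 1.225706
Price-level growth factor = 1.0999 × 1.0172 × 1.0730 × 1.0820 = 1.298932
Real growth factor = 1.225706 / 1.298932 = 0.943626
Total real return = 0.943626 − 1 → -5.637%.

-5.637%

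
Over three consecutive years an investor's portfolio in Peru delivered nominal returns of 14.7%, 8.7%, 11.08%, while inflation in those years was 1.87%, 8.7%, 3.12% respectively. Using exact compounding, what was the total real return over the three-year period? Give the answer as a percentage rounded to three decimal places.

21.286%

Compound the nominal returns: 1.1470 × 1.0870 × 1.1108 = 1.384933.
Compound inflation: 1.0187 × 1.0870 × 1.0312 = 1.141875.
Deflate: 1.384933 / 1.141875 = 1.212858.
Total real return = 1.212858 − 1 → 21.286%.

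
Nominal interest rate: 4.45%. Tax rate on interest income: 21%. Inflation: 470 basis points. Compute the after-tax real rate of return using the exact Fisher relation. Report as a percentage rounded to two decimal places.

After-tax nominal return = 4.45% × (1 − 0.21) = 3.5155%.
1 + r = 1.035155 / 1.04700 = 0.988687
After-tax real rate = 0.988687 − 1 → -1.13%.

-1.13%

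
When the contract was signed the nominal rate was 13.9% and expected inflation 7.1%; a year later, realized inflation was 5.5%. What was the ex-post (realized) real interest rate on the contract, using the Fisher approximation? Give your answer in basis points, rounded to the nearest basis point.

840 basis points

Ex-post: 13.9% − 5.5% = 8.400%
So the realized real rate is 840 basis points.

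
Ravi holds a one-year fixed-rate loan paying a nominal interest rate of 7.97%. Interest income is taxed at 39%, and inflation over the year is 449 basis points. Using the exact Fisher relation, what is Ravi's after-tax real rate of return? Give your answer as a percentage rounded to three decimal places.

0.356%

After-tax nominal return = 7.97% × (1 − 0.39) = 4.8617%.
1 + r = 1.048617 / 1.04490 = 1.003557
After-tax real rate = 1.003557 − 1 → 0.356%.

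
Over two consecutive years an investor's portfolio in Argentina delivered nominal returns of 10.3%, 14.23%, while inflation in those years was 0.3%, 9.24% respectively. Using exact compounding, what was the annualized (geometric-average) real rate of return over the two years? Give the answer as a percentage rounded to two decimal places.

Compound the nominal returns: 1.1030 × 1.1423 = 1.259956900.
Compound inflation: 1.0030 × 1.0924 = 1.095677200.
Deflate: 1.259956900 / 1.095677200 = 1.149934397.
Annualized real rate = 1.149934397^(1/2) − 1 = 7.23499% → 7.23%.

7.23%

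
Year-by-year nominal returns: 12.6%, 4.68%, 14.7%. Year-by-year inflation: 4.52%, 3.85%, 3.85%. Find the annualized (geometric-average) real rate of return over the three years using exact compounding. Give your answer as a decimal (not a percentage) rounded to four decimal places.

0.0625

Nominal growth factor = 1.1260 × 1.0468 × 1.1470 = 1.35196523
Price-level growth factor = 1.0452 × 1.0385 × 1.0385 = 1.12722965
Real growth factor = 1.35196523 / 1.12722965 = 1.19936983
Annualized real rate = 1.19936983^(1/3) − 1 = 6.2473% → 0.0625.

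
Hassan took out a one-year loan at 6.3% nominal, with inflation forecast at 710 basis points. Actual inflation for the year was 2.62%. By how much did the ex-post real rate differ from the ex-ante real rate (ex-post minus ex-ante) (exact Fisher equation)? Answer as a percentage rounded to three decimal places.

Ex-ante: (1 + 0.0630)/(1 + 0.0710) − 1 = -0.7470%
Ex-post: (1 + 0.0630)/(1 + 0.0262) − 1 = 3.5860%
Difference (ex-post − ex-ante) = 4.3330% → 4.333%.

4.333%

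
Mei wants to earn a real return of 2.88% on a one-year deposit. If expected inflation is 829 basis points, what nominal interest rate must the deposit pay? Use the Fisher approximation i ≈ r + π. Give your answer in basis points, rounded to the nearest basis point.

i ≈ r + π = 2.88% + 8.29% = 1117 basis points.

1117 basis points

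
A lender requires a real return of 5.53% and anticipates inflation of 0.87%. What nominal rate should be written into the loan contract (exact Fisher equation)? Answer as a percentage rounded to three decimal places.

6.448%

(1 + i) = (1 + r)(1 + π) = 1.05530 × 1.00870 = 1.06448111
i = 1.06448111 − 1, so the required nominal rate is 6.448%.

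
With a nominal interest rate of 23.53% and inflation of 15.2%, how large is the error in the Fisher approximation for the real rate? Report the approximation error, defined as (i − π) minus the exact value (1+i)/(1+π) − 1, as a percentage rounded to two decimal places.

Approximate: r ≈ 23.530% − 15.200% = 8.3300%
Exact: (1 + 0.2353)/(1 + 0.1520) − 1 = 7.2309%
Error = 8.3300% − 7.2309% = 1.0991% → 1.10%.

1.10%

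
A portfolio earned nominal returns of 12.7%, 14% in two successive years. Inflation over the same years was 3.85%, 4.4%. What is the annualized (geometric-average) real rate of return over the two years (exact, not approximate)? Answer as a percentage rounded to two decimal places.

8.86%

Compound the nominal returns: 1.1270 × 1.1400 = 1.28478000.
Compound inflation: 1.0385 × 1.0440 = 1.08419400.
Deflate: 1.28478000 / 1.08419400 = 1.18500932.
Annualized real rate = 1.18500932^(1/2) − 1 = 8.8581% → 8.86%.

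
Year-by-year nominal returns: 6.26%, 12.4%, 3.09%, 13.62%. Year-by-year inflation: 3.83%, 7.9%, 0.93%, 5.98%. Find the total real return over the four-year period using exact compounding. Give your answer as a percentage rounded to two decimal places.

Nominal growth factor = 1.0626 × 1.1240 × 1.0309 × 1.1362 = 1.398967
Price-level growth factor = 1.0383 × 1.0790 × 1.0093 × 1.0598 = 1.198363
Real growth factor = 1.398967 / 1.198363 = 1.167398
Total real return = 1.167398 − 1 → 16.74%.

16.74%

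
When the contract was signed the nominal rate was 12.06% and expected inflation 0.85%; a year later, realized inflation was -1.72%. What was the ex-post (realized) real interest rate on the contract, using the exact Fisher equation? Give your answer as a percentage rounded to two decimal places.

Ex-post: (1 + 0.1206)/(1 − 0.0172) − 1 = 14.0212%
So the realized real rate is 14.02%.

14.02%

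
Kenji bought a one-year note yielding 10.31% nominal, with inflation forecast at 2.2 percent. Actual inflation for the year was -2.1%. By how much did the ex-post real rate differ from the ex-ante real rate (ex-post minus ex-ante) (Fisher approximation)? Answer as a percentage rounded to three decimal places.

Ex-ante: 10.31% − 2.2% = 8.110%
Ex-post: 10.31% − (-2.1%) = 12.410%
Difference (ex-post − ex-ante) = 4.3000% → 4.300%.

4.300%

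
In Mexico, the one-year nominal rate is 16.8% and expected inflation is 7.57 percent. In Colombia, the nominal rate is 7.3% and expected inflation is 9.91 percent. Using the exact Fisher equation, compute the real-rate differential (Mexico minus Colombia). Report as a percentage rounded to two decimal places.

Mexico: (1 + 0.1680)/(1 + 0.0757) − 1 = 8.5805%
Colombia: (1 + 0.0730)/(1 + 0.0991) − 1 = -2.3747%
Differential = 8.5805% − (-2.3747%) = 10.9551% → 10.96%.

10.96%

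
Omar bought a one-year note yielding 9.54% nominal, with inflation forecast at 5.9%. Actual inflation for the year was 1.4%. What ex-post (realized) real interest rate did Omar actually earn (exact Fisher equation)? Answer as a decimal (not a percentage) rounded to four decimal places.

0.0803

Ex-post: (1 + 0.0954)/(1 + 0.0140) − 1 = 8.0276%
So the realized real rate is 0.0803.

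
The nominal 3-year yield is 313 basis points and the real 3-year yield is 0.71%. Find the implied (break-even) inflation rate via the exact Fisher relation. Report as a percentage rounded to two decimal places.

2.40%

(1 + π) = (1 + i)/(1 + r) = 1.03130 / 1.00710 = 1.024029
Break-even inflation = 1.024029 − 1 → 2.40%.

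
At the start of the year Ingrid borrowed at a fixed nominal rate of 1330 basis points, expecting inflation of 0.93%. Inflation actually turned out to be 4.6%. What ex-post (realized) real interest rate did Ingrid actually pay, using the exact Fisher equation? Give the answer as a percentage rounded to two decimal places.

8.32%

Ex-post: (1 + 0.1330)/(1 + 0.0460) − 1 = 8.3174%
So the realized real rate is 8.32%.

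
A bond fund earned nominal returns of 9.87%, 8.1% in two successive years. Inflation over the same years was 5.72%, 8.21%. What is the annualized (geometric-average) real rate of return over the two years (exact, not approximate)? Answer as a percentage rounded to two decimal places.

1.89%

Nominal growth factor = 1.0987 × 1.0810 = 1.18769470
Price-level growth factor = 1.0572 × 1.0821 = 1.14399612
Real growth factor = 1.18769470 / 1.14399612 = 1.03819819
Annualized real rate = 1.03819819^(1/2) − 1 = 1.8920% → 1.89%.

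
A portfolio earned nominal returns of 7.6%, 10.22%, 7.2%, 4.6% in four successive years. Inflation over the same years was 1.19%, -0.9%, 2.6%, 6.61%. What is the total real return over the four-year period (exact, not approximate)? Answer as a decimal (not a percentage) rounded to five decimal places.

Nominal growth factor = 1.0760 × 1.1022 × 1.0720 × 1.0460 = 1.329839
Price-level growth factor = 1.0119 × 0.9910 × 1.0260 × 1.0661 = 1.096874
Real growth factor = 1.329839 / 1.096874 = 1.212391
Total real return = 1.212391 − 1 → 0.21239.

0.21239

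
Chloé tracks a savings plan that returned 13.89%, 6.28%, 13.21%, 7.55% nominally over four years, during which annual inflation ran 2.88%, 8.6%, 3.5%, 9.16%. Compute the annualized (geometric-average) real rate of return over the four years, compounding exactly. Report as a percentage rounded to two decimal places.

3.95%

Compound the nominal returns: 1.1389 × 1.0628 × 1.1321 × 1.0755 = 1.47377893.
Compound inflation: 1.0288 × 1.0860 × 1.0350 × 1.0916 = 1.26230603.
Deflate: 1.47377893 / 1.26230603 = 1.16752903.
Annualized real rate = 1.16752903^(1/4) − 1 = 3.9482% → 3.95%.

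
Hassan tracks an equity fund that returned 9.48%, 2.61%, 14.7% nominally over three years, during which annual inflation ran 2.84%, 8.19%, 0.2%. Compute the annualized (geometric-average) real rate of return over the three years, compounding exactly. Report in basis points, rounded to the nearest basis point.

Nominal growth factor = 1.0948 × 1.0261 × 1.1470 = 1.28851030
Price-level growth factor = 1.0284 × 1.0819 × 1.0020 = 1.11485121
Real growth factor = 1.28851030 / 1.11485121 = 1.15576885
Annualized real rate = 1.15576885^(1/3) − 1 = 4.9439% → 494 basis points.

494 basis points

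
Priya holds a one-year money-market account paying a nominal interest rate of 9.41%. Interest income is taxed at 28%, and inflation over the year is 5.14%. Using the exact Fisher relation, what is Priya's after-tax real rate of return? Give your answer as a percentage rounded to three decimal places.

1.555%

After-tax nominal return = 9.41% × (1 − 0.28) = 6.7752%.
1 + r = 1.067752 / 1.05140 = 1.015553
After-tax real rate = 1.015553 − 1 → 1.555%.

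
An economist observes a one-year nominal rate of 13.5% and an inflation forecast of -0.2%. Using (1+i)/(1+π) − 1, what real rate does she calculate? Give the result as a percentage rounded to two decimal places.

By the Fisher equation, 1 + r = (1 + i)/(1 + π).
1 + r = 1.13500 / 0.99800 = 1.137275
r = 1.137275 − 1 = 13.7275%, i.e. 13.73%.

13.73%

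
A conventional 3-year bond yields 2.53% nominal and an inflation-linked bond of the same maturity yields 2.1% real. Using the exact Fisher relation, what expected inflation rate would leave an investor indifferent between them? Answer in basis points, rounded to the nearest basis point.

42 basis points

(1 + π) = (1 + i)/(1 + r) = 1.02530 / 1.02100 = 1.004212
Break-even inflation = 1.004212 − 1 → 42 basis points.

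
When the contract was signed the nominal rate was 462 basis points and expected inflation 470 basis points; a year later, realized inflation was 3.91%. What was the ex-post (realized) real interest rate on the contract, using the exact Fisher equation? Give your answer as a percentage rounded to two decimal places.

Ex-post: (1 + 0.0462)/(1 + 0.0391) − 1 = 0.6833%
So the realized real rate is 0.68%.

0.68%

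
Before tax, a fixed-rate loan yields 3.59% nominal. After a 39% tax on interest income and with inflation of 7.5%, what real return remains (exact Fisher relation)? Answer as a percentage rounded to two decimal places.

After-tax nominal return = 3.59% × (1 − 0.39) = 2.1899%.
1 + r = 1.021899 / 1.07500 = 0.950604
After-tax real rate = 0.950604 − 1 → -4.94%.

-4.94%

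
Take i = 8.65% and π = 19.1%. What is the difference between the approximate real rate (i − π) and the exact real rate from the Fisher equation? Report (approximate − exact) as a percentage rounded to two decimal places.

Approximate: r ≈ 8.650% − 19.100% = -10.4500%
Exact: (1 + 0.0865)/(1 + 0.1910) − 1 = -8.7741%
Error = -10.4500% − (-8.7741%) = -1.6759% → -1.68%.

-1.68%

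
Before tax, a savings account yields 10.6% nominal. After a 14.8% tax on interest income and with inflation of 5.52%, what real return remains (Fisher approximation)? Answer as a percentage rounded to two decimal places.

After-tax nominal return = 10.6% × (1 − 0.148) = 9.0312%.
r ≈ 9.0312% − 5.52% → 3.51%.

3.51%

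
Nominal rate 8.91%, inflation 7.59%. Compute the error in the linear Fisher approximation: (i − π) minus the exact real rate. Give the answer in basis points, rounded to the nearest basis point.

Approximate: r ≈ 8.910% − 7.590% = 1.3200%
Exact: (1 + 0.0891)/(1 + 0.0759) − 1 = 1.2269%
Error = 1.3200% − 1.2269% = 0.0931% → 9 basis points.

9 basis points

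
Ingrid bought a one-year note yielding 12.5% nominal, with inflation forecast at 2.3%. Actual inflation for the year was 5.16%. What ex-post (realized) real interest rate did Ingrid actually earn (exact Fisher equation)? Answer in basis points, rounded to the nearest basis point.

Ex-post: (1 + 0.1250)/(1 + 0.0516) − 1 = 6.9798%
So the realized real rate is 698 basis points.

698 basis points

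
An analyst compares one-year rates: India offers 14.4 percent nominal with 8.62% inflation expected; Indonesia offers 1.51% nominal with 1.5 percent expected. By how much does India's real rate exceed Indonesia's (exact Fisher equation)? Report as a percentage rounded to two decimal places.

5.31%

India: (1 + 0.1440)/(1 + 0.0862) − 1 = 5.3213%
Indonesia: (1 + 0.0151)/(1 + 0.0150) − 1 = 0.0099%
Differential = 5.3213% − 0.0099% = 5.3115% → 5.31%.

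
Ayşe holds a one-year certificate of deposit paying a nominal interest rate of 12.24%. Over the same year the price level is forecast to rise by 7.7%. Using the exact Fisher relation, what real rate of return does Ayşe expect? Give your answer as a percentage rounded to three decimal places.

4.215%

By the Fisher relation, 1 + r = (1 + i)/(1 + π).
1 + r = 1.12240 / 1.07700 = 1.042154
r = 1.042154 − 1 = 4.2154%, i.e. 4.215%.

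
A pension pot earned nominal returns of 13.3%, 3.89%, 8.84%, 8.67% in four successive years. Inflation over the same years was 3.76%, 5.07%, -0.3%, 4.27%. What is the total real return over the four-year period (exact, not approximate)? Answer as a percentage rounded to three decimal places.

22.840%

Nominal growth factor = 1.1330 × 1.0389 × 1.0884 × 1.0867 = 1.392201
Price-level growth factor = 1.0376 × 1.0507 × 0.9970 × 1.0427 = 1.133348
Real growth factor = 1.392201 / 1.133348 = 1.228397
Total real return = 1.228397 − 1 → 22.840%.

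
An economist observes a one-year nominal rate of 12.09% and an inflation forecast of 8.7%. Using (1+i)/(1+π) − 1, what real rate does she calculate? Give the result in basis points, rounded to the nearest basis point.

By the Fisher equation, 1 + r = (1 + i)/(1 + π).
1 + r = 1.12090 / 1.08700 = 1.031187
r = 1.031187 − 1 = 3.1187%, i.e. 312 basis points.

312 basis points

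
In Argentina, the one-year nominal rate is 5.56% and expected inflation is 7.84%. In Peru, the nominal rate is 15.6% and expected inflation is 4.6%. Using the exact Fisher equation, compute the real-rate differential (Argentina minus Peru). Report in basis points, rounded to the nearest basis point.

-1263 basis points

Argentina: (1 + 0.0556)/(1 + 0.0784) − 1 = -2.1142%
Peru: (1 + 0.1560)/(1 + 0.0460) − 1 = 10.5163%
Differential = -2.1142% − 10.5163% = -12.6305% → -1263 basis points.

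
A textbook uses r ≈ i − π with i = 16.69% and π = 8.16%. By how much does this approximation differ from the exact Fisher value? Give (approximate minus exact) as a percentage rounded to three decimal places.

0.644%

Approximate: r ≈ 16.690% − 8.160% = 8.5300%
Exact: (1 + 0.1669)/(1 + 0.0816) − 1 = 7.88646%
Error = 8.5300% − 7.88646% = 0.64354% → 0.644%.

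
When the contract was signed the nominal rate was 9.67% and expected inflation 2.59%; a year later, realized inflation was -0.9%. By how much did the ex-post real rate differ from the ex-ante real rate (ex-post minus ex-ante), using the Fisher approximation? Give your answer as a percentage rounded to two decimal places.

3.49%

Ex-ante: 9.67% − 2.59% = 7.080%
Ex-post: 9.67% − (-0.9%) = 10.570%
Difference (ex-post − ex-ante) = 3.4900% → 3.49%.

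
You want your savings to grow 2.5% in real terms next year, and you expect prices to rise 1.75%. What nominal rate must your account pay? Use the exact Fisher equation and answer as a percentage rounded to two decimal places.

(1 + i) = (1 + r)(1 + π) = 1.02500 × 1.01750 = 1.0429375
i = 1.0429375 − 1, so the required nominal rate is 4.29%.

4.29%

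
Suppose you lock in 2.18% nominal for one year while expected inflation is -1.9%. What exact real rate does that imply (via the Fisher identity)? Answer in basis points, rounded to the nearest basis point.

1 + r = 1.02180 / 0.98100 = 1.041590
r = 1.041590 − 1 = 4.1590%, i.e. 416 basis points.

416 basis points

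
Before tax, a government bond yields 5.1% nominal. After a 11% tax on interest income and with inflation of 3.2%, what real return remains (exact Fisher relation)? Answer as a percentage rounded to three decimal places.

1.297%

After-tax nominal return = 5.1% × (1 − 0.11) = 4.5390%.
1 + r = 1.04539 / 1.03200 = 1.0129748
After-tax real rate = 1.0129748 − 1 → 1.297%.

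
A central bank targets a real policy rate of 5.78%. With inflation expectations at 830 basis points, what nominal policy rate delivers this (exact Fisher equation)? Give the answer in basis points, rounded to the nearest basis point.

(1 + i) = (1 + r)(1 + π) = 1.05780 × 1.08300 = 1.1455974
i = 1.1455974 − 1, so the required nominal rate is 1456 basis points.

1456 basis points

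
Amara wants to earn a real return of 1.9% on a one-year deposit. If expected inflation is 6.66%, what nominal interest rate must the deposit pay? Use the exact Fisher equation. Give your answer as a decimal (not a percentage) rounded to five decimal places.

(1 + i) = (1 + r)(1 + π) = 1.01900 × 1.06660 = 1.0868654
i = 1.0868654 − 1, so the required nominal rate is 0.08687.

0.08687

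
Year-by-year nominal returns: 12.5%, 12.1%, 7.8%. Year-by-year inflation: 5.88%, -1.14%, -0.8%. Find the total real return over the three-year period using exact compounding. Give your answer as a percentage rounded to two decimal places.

Nominal growth factor = 1.1250 × 1.1210 × 1.0780 = 1.359493
Price-level growth factor = 1.0588 × 0.9886 × 0.9920 = 1.038356
Real growth factor = 1.359493 / 1.038356 = 1.309274
Total real return = 1.309274 − 1 → 30.93%.

30.93%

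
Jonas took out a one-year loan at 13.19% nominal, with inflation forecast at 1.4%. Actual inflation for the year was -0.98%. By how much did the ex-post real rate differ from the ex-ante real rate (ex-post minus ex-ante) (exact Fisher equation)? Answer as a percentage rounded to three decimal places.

Ex-ante: (1 + 0.1319)/(1 + 0.0140) − 1 = 11.6272%
Ex-post: (1 + 0.1319)/(1 − 0.0098) − 1 = 14.3102%
Difference (ex-post − ex-ante) = 2.6830% → 2.683%.

2.683%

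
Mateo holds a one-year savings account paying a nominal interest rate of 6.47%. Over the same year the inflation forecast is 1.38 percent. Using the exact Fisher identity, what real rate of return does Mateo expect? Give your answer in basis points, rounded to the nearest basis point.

1 + r = 1.06470 / 1.01380 = 1.050207
r = 1.050207 − 1 = 5.0207%, i.e. 502 basis points.

502 basis points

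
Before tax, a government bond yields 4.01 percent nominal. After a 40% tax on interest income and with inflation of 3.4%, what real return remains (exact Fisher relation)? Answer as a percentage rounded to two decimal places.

-0.96%

After-tax nominal return = 4.01% × (1 − 0.4) = 2.4060%.
1 + r = 1.02406 / 1.03400 = 0.990387
After-tax real rate = 0.990387 − 1 → -0.96%.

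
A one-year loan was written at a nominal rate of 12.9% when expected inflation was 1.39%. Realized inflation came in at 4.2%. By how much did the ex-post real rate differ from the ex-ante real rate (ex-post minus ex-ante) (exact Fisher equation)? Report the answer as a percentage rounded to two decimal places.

Ex-ante: (1 + 0.1290)/(1 + 0.0139) − 1 = 11.3522%
Ex-post: (1 + 0.1290)/(1 + 0.0420) − 1 = 8.3493%
Difference (ex-post − ex-ante) = -3.0029% → -3.00%.

-3.00%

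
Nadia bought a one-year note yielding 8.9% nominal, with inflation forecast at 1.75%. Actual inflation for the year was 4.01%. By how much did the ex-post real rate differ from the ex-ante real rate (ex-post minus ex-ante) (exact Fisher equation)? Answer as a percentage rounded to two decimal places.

-2.33%

Ex-ante: (1 + 0.0890)/(1 + 0.0175) − 1 = 7.0270%
Ex-post: (1 + 0.0890)/(1 + 0.0401) − 1 = 4.7015%
Difference (ex-post − ex-ante) = -2.3256% → -2.33%.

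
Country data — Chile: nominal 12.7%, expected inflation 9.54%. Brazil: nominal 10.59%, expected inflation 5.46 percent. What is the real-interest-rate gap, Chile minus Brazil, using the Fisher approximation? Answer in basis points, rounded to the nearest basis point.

-197 basis points

Chile: 12.7% − 9.54% = 3.160%
Brazil: 10.59% − 5.46% = 5.130%
Differential = -1.970% → -197 basis points.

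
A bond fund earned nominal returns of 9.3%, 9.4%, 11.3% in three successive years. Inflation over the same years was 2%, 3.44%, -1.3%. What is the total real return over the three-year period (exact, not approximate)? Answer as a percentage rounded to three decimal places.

Compound the nominal returns: 1.0930 × 1.0940 × 1.1130 = 1.330861.
Compound inflation: 1.0200 × 1.0344 × 0.9870 = 1.041372.
Deflate: 1.330861 / 1.041372 = 1.277988.
Total real return = 1.277988 − 1 → 27.799%.

27.799%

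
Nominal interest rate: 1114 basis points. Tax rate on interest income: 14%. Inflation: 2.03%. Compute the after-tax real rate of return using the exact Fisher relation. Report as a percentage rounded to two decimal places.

7.40%

After-tax nominal return = 11.14% × (1 − 0.14) = 9.5804%.
1 + r = 1.095804 / 1.02030 = 1.074002
After-tax real rate = 1.074002 − 1 → 7.40%.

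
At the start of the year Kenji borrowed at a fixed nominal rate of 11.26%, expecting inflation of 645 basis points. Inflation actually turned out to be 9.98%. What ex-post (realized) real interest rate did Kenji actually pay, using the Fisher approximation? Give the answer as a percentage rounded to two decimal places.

Ex-post: 11.26% − 9.98% = 1.280%
So the realized real rate is 1.28%.

1.28%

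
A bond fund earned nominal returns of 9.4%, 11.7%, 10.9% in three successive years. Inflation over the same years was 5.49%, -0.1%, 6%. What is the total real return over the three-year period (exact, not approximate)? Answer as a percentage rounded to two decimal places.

21.32%

Nominal growth factor = 1.0940 × 1.1170 × 1.1090 = 1.355196
Price-level growth factor = 1.0549 × 0.9990 × 1.0600 = 1.117076
Real growth factor = 1.355196 / 1.117076 = 1.213164
Total real return = 1.213164 − 1 → 21.32%.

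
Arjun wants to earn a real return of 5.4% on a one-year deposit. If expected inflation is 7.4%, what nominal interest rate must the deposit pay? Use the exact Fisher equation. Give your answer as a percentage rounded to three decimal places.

(1 + i) = (1 + r)(1 + π) = 1.05400 × 1.07400 = 1.131996
i = 1.131996 − 1, so the required nominal rate is 13.200%.

13.200%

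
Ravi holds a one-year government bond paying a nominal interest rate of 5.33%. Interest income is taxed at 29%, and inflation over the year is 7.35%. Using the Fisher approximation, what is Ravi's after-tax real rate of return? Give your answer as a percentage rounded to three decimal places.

-3.566%

After-tax nominal return = 5.33% × (1 − 0.29) = 3.7843%.
r ≈ 3.7843% − 7.35% → -3.566%.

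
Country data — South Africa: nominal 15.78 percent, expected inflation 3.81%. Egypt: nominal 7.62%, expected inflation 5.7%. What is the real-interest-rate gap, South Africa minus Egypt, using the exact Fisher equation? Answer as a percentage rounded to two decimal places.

South Africa: (1 + 0.1578)/(1 + 0.0381) − 1 = 11.5307%
Egypt: (1 + 0.0762)/(1 + 0.0570) − 1 = 1.8165%
Differential = 11.5307% − 1.8165% = 9.7142% → 9.71%.

9.71%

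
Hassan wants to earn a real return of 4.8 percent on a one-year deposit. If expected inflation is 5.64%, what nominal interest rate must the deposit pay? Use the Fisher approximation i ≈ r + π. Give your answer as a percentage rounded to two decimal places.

i ≈ r + π = 4.8% + 5.64% = 10.44%.

10.44%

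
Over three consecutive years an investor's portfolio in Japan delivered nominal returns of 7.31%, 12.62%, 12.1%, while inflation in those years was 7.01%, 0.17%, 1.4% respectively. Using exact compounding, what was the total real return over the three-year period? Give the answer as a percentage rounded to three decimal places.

Compound the nominal returns: 1.0731 × 1.1262 × 1.1210 = 1.354757.
Compound inflation: 1.0701 × 1.0017 × 1.0140 = 1.086926.
Deflate: 1.354757 / 1.086926 = 1.246411.
Total real return = 1.246411 − 1 → 24.641%.

24.641%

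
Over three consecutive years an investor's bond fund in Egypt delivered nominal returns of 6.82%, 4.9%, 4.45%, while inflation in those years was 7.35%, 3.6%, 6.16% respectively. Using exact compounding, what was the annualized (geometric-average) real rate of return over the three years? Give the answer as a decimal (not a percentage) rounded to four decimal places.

-0.0029

Compound the nominal returns: 1.0682 × 1.0490 × 1.0445 = 1.17040591.
Compound inflation: 1.0735 × 1.0360 × 1.0616 = 1.18065419.
Deflate: 1.17040591 / 1.18065419 = 0.99131983.
Annualized real rate = 0.99131983^(1/3) − 1 = -0.2902% → -0.0029.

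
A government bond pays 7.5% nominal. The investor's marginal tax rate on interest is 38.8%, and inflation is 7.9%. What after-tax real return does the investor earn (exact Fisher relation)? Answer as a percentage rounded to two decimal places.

After-tax nominal return = 7.5% × (1 − 0.388) = 4.5900%.
1 + r = 1.04590 / 1.07900 = 0.969323
After-tax real rate = 0.969323 − 1 → -3.07%.

-3.07%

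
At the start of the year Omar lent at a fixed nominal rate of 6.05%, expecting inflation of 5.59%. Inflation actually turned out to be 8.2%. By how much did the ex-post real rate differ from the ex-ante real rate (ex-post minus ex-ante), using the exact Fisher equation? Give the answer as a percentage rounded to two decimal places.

Ex-ante: (1 + 0.0605)/(1 + 0.0559) − 1 = 0.4356%
Ex-post: (1 + 0.0605)/(1 + 0.0820) − 1 = -1.9871%
Difference (ex-post − ex-ante) = -2.4227% → -2.42%.

-2.42%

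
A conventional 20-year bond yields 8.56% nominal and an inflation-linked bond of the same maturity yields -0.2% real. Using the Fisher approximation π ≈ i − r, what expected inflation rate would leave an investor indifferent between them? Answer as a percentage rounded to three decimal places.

π ≈ i − r = 8.56% − (-0.2%) → 8.760%.

8.760%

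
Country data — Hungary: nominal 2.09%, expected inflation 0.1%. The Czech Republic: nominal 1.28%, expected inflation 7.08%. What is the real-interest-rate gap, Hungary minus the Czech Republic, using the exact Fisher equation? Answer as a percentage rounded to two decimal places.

7.40%

Hungary: (1 + 0.0209)/(1 + 0.0010) − 1 = 1.9880%
The Czech Republic: (1 + 0.0128)/(1 + 0.0708) − 1 = -5.4165%
Differential = 1.9880% − (-5.4165%) = 7.4045% → 7.40%.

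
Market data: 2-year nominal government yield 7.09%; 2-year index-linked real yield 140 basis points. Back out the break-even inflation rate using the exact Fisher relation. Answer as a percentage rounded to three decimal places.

(1 + π) = (1 + i)/(1 + r) = 1.07090 / 1.01400 = 1.056114
Break-even inflation = 1.056114 − 1 → 5.611%.

5.611%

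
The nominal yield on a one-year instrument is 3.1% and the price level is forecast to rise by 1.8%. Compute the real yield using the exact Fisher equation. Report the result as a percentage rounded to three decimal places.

By the Fisher equation, 1 + r = (1 + i)/(1 + π).
1 + r = 1.03100 / 1.01800 = 1.012770
r = 1.012770 − 1 = 1.2770%, i.e. 1.277%.

1.277%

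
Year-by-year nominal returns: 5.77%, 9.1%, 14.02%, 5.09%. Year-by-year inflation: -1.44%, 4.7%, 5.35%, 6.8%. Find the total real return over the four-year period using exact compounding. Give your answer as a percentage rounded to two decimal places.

19.09%

Nominal growth factor = 1.0577 × 1.0910 × 1.1402 × 1.0509 = 1.382705
Price-level growth factor = 0.9856 × 1.0470 × 1.0535 × 1.0680 = 1.161056
Real growth factor = 1.382705 / 1.161056 = 1.190903
Total real return = 1.190903 − 1 → 19.09%.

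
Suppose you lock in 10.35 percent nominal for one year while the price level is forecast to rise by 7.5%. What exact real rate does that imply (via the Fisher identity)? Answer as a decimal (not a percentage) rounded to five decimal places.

1 + r = 1.10350 / 1.07500 = 1.026512
r = 1.026512 − 1 = 2.6512%, i.e. 0.02651.

0.02651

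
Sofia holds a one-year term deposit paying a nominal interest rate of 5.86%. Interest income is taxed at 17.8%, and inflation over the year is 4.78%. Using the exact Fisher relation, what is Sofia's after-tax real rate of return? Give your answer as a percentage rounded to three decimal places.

After-tax nominal return = 5.86% × (1 − 0.178) = 4.81692%.
1 + r = 1.0481692 / 1.04780 = 1.000352
After-tax real rate = 1.000352 − 1 → 0.035%.

0.035%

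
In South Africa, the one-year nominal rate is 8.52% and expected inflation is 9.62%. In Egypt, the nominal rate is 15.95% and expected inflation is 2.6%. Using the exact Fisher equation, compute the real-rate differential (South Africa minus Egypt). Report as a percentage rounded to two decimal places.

South Africa: (1 + 0.0852)/(1 + 0.0962) − 1 = -1.0035%
Egypt: (1 + 0.1595)/(1 + 0.0260) − 1 = 13.0117%
Differential = -1.0035% − 13.0117% = -14.0152% → -14.02%.

-14.02%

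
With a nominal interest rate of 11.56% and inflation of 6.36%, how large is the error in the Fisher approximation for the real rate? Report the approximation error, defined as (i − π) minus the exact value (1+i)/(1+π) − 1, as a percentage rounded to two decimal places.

Approximate: r ≈ 11.560% − 6.360% = 5.2000%
Exact: (1 + 0.1156)/(1 + 0.0636) − 1 = 4.8891%
Error = 5.2000% − 4.8891% = 0.3109% → 0.31%.

0.31%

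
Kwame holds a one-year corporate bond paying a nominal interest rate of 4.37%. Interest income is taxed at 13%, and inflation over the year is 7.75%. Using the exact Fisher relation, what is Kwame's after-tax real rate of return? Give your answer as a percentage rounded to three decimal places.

After-tax nominal return = 4.37% × (1 − 0.13) = 3.8019%.
1 + r = 1.038019 / 1.07750 = 0.963359
After-tax real rate = 0.963359 − 1 → -3.664%.

-3.664%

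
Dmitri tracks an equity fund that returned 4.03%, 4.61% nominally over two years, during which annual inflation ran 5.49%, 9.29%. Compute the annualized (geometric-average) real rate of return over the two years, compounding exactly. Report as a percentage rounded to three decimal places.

Nominal growth factor = 1.0403 × 1.0461 = 1.08825783
Price-level growth factor = 1.0549 × 1.0929 = 1.15290021
Real growth factor = 1.08825783 / 1.15290021 = 0.94393064
Annualized real rate = 0.94393064^(1/2) − 1 = -2.8439% → -2.844%.

-2.844%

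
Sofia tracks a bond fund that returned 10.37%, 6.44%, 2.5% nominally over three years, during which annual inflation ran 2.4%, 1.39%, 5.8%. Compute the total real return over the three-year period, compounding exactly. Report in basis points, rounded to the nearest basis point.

962 basis points

Nominal growth factor = 1.1037 × 1.0644 × 1.0250 = 1.204148
Price-level growth factor = 1.0240 × 1.0139 × 1.0580 = 1.098451
Real growth factor = 1.204148 / 1.098451 = 1.096223
Total real return = 1.096223 − 1 → 962 basis points.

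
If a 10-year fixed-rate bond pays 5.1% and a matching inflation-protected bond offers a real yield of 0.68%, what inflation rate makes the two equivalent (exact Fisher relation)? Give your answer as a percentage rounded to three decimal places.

(1 + π) = (1 + i)/(1 + r) = 1.05100 / 1.00680 = 1.043901
Break-even inflation = 1.043901 − 1 → 4.390%.

4.390%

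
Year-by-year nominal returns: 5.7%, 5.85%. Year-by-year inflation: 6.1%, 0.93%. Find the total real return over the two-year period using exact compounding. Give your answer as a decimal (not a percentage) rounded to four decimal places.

Compound the nominal returns: 1.0570 × 1.0585 = 1.118835.
Compound inflation: 1.0610 × 1.0093 = 1.070867.
Deflate: 1.118835 / 1.070867 = 1.044793.
Total real return = 1.044793 − 1 → 0.0448.

0.0448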